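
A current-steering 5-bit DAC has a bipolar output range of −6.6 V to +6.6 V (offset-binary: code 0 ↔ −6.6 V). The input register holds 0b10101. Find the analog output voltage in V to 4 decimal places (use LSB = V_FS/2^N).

LSB = 13.2 V / 2^5 = 412.500 mV.
Code 0b10101 = 21 decimal.
V_out = (−6.6) + 21 × 0.4125 V = 2.0625 V.

2.0625 V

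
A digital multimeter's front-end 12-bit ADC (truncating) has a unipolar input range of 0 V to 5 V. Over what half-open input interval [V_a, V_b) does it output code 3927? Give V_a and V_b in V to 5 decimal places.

LSB = 5/2^12 = 1.221 mV.
V_a = V_low + 3927·LSB = 4.7937 V; V_b = V_low + 3928·LSB = 4.79492 V.

[4.79370 V, 4.79492 V)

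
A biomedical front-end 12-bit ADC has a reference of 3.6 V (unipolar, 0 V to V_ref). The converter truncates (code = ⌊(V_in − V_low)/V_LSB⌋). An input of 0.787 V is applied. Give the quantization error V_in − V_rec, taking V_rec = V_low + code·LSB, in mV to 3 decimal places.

0.379 mV

One LSB is 3.6 V / 4096 = 0.879 mV.
(V_in − V_low)/LSB = (0.787 − 0)/0.000878906 = 895.4311 → code 895 (floor).
V_rec = 0 + 895·0.000878906 = 0.78662109 V.
Error = 0.787 − 0.78662109 = 0.000378906 V = 0.379 mV.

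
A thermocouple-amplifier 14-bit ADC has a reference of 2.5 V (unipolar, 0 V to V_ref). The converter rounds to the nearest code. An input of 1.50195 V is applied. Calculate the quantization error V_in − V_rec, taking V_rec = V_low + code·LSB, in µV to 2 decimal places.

27.39 µV

Step size: 2.5 V ÷ 2^14 = 152.59 µV.
Scaled input = 9843.1795 LSBs, so code = 9843.
Code 9843 maps back to 0 + 9843×0.000152588 V = 1.5019226 V.
Difference: 2.73926e-05 V → 27.39 µV.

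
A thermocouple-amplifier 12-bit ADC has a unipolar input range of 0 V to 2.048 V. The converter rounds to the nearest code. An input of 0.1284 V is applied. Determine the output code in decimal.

With 4096 levels over 2.048 V, one step is 0.500 mV.
(V_in − V_low)/LSB = (0.1284 − 0) / 0.0005 = 256.800.
round(256.800) = 257.

code 257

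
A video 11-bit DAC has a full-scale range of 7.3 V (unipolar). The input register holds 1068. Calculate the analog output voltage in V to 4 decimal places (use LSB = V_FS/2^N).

3.8068 V

LSB = 7.3 V / 2^11 = 3.564 mV.
V_out = 0 + 1068 × 0.00356445 V = 3.80684 V.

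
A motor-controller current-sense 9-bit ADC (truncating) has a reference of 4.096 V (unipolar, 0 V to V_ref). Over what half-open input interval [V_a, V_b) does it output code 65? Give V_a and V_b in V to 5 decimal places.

LSB = 4.096/2^9 = 8.000 mV.
V_a = V_low + 65·LSB = 0.52 V; V_b = V_low + 66·LSB = 0.528 V.

[0.52000 V, 0.52800 V)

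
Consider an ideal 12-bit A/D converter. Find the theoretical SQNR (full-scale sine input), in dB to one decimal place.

SNR ≈ 6.02·N + 1.76 dB = 6.02·12 + 1.76 = 74.00 dB.

74.0 dB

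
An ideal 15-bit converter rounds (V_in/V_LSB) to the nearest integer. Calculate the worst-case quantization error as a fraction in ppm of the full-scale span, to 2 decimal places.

Rounding → worst-case error = ½ LSB = V_FS/2^16, so 1e+06/65536 = 15.2588 ppm of full scale.

15.26 ppm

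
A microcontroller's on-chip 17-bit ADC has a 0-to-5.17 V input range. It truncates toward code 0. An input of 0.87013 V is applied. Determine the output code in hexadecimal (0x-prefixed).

Full-scale span = 5.17 V; LSB = 5.17/2^17 = 39.44 µV.
Input sits at 22059.899 steps above V_low.
So the output code is 22059.
In hexadecimal (0x-prefixed): 0x562B.

code 0x562B (decimal 22059)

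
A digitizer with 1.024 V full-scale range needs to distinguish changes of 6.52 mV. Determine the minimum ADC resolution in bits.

Number of steps required ≥ 1.024 V / 6.52 mV = 157.06.
Need 2^N ≥ 157.06; 2^7 = 128, 2^8 = 256.
Minimum N = 8.

8 bits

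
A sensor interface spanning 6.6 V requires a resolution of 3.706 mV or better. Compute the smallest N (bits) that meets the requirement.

11 bits

Number of steps required ≥ 6.6 V / 3.706 mV = 1780.90.
Need 2^N ≥ 1780.90; 2^10 = 1024, 2^11 = 2048.
Minimum N = 11.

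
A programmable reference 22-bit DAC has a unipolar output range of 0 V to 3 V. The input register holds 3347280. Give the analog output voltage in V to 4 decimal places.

2.3942 V

LSB = 3 V / 2^22 = 0.72 µV.
V_out = 0 + 3347280 × 7.15256e-07 V = 2.39416 V.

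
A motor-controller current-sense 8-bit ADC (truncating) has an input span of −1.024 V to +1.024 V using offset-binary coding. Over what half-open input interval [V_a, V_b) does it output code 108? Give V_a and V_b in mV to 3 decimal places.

LSB = 2.048/2^8 = 8.000 mV.
V_a = V_low + 108·LSB = -0.16 V; V_b = V_low + 109·LSB = -0.152 V.

[-160.000 mV, -152.000 mV)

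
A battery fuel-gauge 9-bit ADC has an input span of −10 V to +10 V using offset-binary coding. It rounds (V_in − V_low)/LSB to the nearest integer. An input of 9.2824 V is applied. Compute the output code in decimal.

code 494

With 512 levels over 20 V, one step is 39.062 mV.
(V_in − V_low)/LSB = (9.2824 − (−10)) / 0.0390625 = 493.629.
Round → code 494.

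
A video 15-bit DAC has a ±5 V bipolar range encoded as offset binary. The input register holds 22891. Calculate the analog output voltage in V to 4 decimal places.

LSB = 10 V / 2^15 = 305.18 µV.
V_out = (−5) + 22891 × 0.000305176 V = 1.98578 V.

1.9858 V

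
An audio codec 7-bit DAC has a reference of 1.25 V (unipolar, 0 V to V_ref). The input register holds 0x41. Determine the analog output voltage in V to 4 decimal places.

LSB = 1.25 V / 2^7 = 9.766 mV.
Code 0x41 = 65 decimal.
V_out = 0 + 65 × 0.00976562 V = 0.634766 V.

0.6348 V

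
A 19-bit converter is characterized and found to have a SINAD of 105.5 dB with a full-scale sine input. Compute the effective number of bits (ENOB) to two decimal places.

ENOB = (SINAD − 1.76) / 6.02 = (105.5 − 1.76)/6.02 = 17.233.

17.23 bits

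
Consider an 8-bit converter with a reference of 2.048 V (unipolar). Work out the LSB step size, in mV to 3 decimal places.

8.000 mV

Full-scale span = 2.048 V.
LSB = 2.048 / 2^8 = 2.048 / 256 = 0.008 V = 8.000 mV.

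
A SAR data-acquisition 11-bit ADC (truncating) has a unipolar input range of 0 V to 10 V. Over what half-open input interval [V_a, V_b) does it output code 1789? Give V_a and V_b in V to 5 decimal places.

[8.73535 V, 8.74023 V)

LSB = 10/2^11 = 4.883 mV.
V_a = V_low + 1789·LSB = 8.73535 V; V_b = V_low + 1790·LSB = 8.74023 V.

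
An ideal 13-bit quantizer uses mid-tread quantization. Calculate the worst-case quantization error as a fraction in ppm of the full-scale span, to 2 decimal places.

61.04 ppm

Rounding → worst-case error = ½ LSB = V_FS/2^14, so 1e+06/16384 = 61.0352 ppm of full scale.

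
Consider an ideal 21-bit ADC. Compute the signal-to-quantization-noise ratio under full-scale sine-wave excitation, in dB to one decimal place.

SNR ≈ 6.02·N + 1.76 dB = 6.02·21 + 1.76 = 128.18 dB.

128.2 dB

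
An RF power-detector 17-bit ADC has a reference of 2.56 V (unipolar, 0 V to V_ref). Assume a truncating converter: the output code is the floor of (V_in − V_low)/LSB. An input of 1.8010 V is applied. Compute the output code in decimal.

code 92211

LSB = 2.56 V / 131072 = 19.53 µV.
(V_in − V_low)/LSB = (1.8010 − 0) / 1.95313e-05 = 92211.200.
⌊·⌋(92211.200) = 92211.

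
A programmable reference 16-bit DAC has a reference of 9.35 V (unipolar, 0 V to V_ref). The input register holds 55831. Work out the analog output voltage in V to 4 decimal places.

7.9654 V

LSB = 9.35 V / 2^16 = 142.67 µV.
V_out = 0 + 55831 × 0.00014267 V = 7.96539 V.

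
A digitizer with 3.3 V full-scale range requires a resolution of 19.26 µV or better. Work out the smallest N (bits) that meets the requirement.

18 bits

Number of steps required ≥ 3.3 V / 19.26 µV = 171339.56.
Need 2^N ≥ 171339.56; 2^17 = 131072, 2^18 = 262144.
Minimum N = 18.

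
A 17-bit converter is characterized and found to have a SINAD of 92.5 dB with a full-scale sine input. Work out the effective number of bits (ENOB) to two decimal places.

ENOB = (SINAD − 1.76) / 6.02 = (92.5 − 1.76)/6.02 = 15.073.

15.07 bits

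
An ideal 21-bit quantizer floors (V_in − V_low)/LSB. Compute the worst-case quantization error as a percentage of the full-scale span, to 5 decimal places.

Truncating → worst-case error = 1 LSB = V_FS/2^21, so 100/2097152 = 4.76837e-05 % of full scale.

0.00005 %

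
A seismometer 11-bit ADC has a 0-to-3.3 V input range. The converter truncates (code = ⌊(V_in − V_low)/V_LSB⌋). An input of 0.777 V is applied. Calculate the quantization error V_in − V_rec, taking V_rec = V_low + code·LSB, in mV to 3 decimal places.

0.340 mV

LSB = 3.3/2^11 = 1.611 mV.
Scaled input = 482.2109 LSBs, so code = 482.
V_rec = 0 + 482·0.00161133 = 0.77666016 V.
Error = 0.777 − 0.77666016 = 0.000339844 V = 0.340 mV.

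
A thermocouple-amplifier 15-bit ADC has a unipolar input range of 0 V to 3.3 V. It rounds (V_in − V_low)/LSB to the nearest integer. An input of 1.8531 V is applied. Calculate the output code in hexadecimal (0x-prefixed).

code 0x47E1 (decimal 18401)

LSB = 3.3 V / 32768 = 100.71 µV.
Input sits at 18400.721 steps above V_low.
round(18400.721) = 18401.
In hexadecimal (0x-prefixed): 0x47E1.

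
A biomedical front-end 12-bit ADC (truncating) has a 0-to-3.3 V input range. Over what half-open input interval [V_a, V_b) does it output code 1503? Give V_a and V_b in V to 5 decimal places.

LSB = 3.3/2^12 = 0.806 mV.
V_a = V_low + 1503·LSB = 1.21091 V; V_b = V_low + 1504·LSB = 1.21172 V.

[1.21091 V, 1.21172 V)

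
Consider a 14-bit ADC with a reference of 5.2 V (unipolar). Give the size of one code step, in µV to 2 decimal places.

317.38 µV

Full-scale span = 5.2 V.
LSB = 5.2 / 2^14 = 5.2 / 16384 = 0.000317383 V = 317.38 µV.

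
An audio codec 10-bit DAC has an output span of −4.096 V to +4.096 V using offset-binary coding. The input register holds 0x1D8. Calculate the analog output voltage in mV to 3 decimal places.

-320.000 mV

LSB = 8.192 V / 2^10 = 8.000 mV.
Code 0x1D8 = 472 decimal.
V_out = (−4.096) + 472 × 0.008 V = -0.32 V.
= -320.000 mV.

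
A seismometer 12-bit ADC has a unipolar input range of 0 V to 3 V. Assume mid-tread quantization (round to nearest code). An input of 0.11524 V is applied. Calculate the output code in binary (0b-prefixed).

LSB = 3 V / 4096 = 0.732 mV.
Input sits at 157.341 steps above V_low.
Round → code 157.
In binary (0b-prefixed): 0b10011101.

code 0b10011101 (decimal 157)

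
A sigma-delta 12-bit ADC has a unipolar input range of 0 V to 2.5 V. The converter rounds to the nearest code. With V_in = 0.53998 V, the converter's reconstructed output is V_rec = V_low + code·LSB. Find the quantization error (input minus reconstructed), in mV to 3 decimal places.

-0.181 mV

One LSB is 2.5 V / 4096 = 0.610 mV.
(V_in − V_low)/LSB = (0.53998 − 0)/0.000610352 = 884.7032 → code 885 (round).
Code 885 maps back to 0 + 885×0.000610352 V = 0.54016113 V.
Error = 0.53998 − 0.54016113 = -0.000181133 V = -0.181 mV.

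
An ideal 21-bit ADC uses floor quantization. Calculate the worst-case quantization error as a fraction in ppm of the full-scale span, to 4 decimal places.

Truncating → worst-case error = 1 LSB = V_FS/2^21, so 1e+06/2097152 = 0.476837 ppm of full scale.

0.4768 ppm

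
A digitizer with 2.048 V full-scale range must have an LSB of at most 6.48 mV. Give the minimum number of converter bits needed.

Number of steps required ≥ 2.048 V / 6.48 mV = 316.05.
Need 2^N ≥ 316.05; 2^8 = 256, 2^9 = 512.
Minimum N = 9.

9 bits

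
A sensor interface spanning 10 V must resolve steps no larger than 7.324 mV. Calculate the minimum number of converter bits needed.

Number of steps required ≥ 10 V / 7.324 mV = 1365.37.
Need 2^N ≥ 1365.37; 2^10 = 1024, 2^11 = 2048.
Minimum N = 11.

11 bits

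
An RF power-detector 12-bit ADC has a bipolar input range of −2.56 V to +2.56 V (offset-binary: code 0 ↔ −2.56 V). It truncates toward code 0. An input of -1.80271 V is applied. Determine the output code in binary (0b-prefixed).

LSB = 5.12 V / 4096 = 1.250 mV.
(V_in − V_low)/LSB = (-1.80271 − (−2.56)) / 0.00125 = 605.832.
So the output code is 605.
In binary (0b-prefixed): 0b1001011101.

code 0b1001011101 (decimal 605)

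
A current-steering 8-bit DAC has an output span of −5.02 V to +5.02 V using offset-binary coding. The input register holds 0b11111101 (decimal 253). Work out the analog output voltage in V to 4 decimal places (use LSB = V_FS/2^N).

LSB = 10.04 V / 2^8 = 39.219 mV.
Code 0b11111101 = 253 decimal.
V_out = (−5.02) + 253 × 0.0392187 V = 4.90234 V.

4.9023 V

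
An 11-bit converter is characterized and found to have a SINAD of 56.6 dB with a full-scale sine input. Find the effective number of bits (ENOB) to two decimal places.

ENOB = (SINAD − 1.76) / 6.02 = (56.6 − 1.76)/6.02 = 9.110.

9.11 bits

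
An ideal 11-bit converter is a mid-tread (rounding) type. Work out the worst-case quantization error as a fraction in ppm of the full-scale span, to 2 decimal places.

244.14 ppm

Rounding → worst-case error = ½ LSB = V_FS/2^12, so 1e+06/4096 = 244.141 ppm of full scale.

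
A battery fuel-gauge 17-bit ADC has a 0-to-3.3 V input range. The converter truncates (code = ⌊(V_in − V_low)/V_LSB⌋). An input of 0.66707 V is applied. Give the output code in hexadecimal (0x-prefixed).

LSB = 3.3 V / 131072 = 25.18 µV.
Input sits at 26495.212 steps above V_low.
Floor → code 26495.
In hexadecimal (0x-prefixed): 0x677F.

code 0x677F (decimal 26495)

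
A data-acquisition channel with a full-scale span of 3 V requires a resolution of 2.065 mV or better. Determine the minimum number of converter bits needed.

Number of steps required ≥ 3 V / 2.065 mV = 1452.78.
Need 2^N ≥ 1452.78; 2^10 = 1024, 2^11 = 2048.
Minimum N = 11.

11 bits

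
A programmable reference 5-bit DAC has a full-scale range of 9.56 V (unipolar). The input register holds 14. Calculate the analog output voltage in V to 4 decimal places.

LSB = 9.56 V / 2^5 = 298.750 mV.
V_out = 0 + 14 × 0.29875 V = 4.1825 V.

4.1825 V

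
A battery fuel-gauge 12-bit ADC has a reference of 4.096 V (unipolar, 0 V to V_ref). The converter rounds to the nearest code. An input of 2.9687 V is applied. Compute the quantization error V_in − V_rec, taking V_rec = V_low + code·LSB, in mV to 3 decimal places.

-0.300 mV

Step size: 4.096 V ÷ 2^12 = 1.000 mV.
Scaled input = 2968.7000 LSBs, so code = 2969.
Reconstructed: 2.969 V.
V_in − V_rec = -0.0003 V = -0.300 mV.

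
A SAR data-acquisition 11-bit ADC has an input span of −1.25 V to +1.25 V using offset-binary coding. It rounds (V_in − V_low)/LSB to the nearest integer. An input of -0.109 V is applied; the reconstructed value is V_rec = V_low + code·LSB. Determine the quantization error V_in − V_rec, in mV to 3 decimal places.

Step size: 2.5 V ÷ 2^11 = 1.221 mV.
(V_in − V_low)/LSB = (-0.109 − (−1.25))/0.0012207 = 934.7072 → code 935 (round).
Code 935 maps back to (−1.25) + 935×0.0012207 V = -0.10864258 V.
V_in − V_rec = -0.000357422 V = -0.357 mV.

-0.357 mV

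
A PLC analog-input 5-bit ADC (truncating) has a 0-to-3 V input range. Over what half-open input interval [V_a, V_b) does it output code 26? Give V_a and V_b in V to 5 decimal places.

[2.43750 V, 2.53125 V)

LSB = 3/2^5 = 93.750 mV.
V_a = V_low + 26·LSB = 2.4375 V; V_b = V_low + 27·LSB = 2.53125 V.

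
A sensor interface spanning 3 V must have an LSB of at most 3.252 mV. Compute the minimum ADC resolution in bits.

10 bits

Number of steps required ≥ 3 V / 3.252 mV = 922.51.
Need 2^N ≥ 922.51; 2^9 = 512, 2^10 = 1024.
Minimum N = 10.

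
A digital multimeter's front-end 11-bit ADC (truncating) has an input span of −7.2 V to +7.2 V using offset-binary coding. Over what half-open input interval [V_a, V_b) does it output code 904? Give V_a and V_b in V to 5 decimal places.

LSB = 14.4/2^11 = 7.031 mV.
V_a = V_low + 904·LSB = -0.84375 V; V_b = V_low + 905·LSB = -0.836719 V.

[-0.84375 V, -0.83672 V)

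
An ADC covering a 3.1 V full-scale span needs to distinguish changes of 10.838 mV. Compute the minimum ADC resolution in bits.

9 bits

Number of steps required ≥ 3.1 V / 10.838 mV = 286.03.
Need 2^N ≥ 286.03; 2^8 = 256, 2^9 = 512.
Minimum N = 9.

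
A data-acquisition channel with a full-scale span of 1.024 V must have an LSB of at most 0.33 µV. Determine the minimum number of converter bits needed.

22 bits

Number of steps required ≥ 1.024 V / 0.33 µV = 3103030.30.
Need 2^N ≥ 3103030.30; 2^21 = 2097152, 2^22 = 4194304.
Minimum N = 22.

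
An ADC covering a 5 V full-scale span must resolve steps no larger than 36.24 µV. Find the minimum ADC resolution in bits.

18 bits

Number of steps required ≥ 5 V / 36.24 µV = 137969.09.
Need 2^N ≥ 137969.09; 2^17 = 131072, 2^18 = 262144.
Minimum N = 18.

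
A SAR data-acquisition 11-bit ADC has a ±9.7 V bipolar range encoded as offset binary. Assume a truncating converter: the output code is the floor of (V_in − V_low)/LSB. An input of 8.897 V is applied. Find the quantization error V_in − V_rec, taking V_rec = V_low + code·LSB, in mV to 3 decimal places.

One LSB is 19.4 V / 2048 = 9.473 mV.
(V_in − V_low)/LSB = (8.897 − (−9.7))/0.00947266 = 1963.2297 → code 1963 (floor).
V_rec = (−9.7) + 1963·0.00947266 = 8.8948242 V.
Error = 8.897 − 8.8948242 = 0.00217578 V = 2.176 mV.

2.176 mV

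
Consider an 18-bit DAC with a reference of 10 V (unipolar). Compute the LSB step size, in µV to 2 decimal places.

Full-scale span = 10 V.
LSB = 10 / 2^18 = 10 / 262144 = 3.8147e-05 V = 38.15 µV.

38.15 µV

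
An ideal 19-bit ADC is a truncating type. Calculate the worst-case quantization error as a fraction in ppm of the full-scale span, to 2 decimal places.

1.91 ppm

Truncating → worst-case error = 1 LSB = V_FS/2^19, so 1e+06/524288 = 1.90735 ppm of full scale.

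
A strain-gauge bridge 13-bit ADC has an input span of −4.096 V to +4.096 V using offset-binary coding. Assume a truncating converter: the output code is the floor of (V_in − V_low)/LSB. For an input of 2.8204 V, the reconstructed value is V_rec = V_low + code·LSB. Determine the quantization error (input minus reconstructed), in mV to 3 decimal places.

LSB = 8.192/2^13 = 1.000 mV.
(V_in − V_low)/LSB = (2.8204 − (−4.096))/0.001 = 6916.4000 → code 6916 (floor).
Reconstructed: 2.82 V.
Difference: 0.0004 V → 0.400 mV.

0.400 mV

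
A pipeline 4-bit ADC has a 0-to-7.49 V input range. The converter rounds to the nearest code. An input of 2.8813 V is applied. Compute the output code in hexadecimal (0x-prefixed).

With 16 levels over 7.49 V, one step is 468.125 mV.
(2.8813 − 0) / 0.468125 = 6.155 LSBs.
So the output code is 6.
In hexadecimal (0x-prefixed): 0x6.

code 0x6 (decimal 6)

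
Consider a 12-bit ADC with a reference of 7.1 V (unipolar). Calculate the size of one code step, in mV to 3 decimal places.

Full-scale span = 7.1 V.
LSB = 7.1 / 2^12 = 7.1 / 4096 = 0.0017334 V = 1.733 mV.

1.733 mV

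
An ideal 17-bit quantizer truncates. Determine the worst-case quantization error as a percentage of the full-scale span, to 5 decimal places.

Truncating → worst-case error = 1 LSB = V_FS/2^17, so 100/131072 = 0.000762939 % of full scale.

0.00076 %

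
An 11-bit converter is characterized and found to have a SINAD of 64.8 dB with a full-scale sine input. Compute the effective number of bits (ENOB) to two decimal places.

ENOB = (SINAD − 1.76) / 6.02 = (64.8 − 1.76)/6.02 = 10.472.

10.47 bits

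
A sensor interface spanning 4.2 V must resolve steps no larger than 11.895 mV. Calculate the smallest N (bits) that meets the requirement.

Number of steps required ≥ 4.2 V / 11.895 mV = 353.09.
Need 2^N ≥ 353.09; 2^8 = 256, 2^9 = 512.
Minimum N = 9.

9 bits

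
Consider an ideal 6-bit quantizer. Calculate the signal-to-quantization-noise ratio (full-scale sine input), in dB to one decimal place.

SNR ≈ 6.02·N + 1.76 dB = 6.02·6 + 1.76 = 37.88 dB.

37.9 dB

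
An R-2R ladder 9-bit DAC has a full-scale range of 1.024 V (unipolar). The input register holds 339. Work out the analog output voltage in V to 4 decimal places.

0.6780 V

LSB = 1.024 V / 2^9 = 2.000 mV.
V_out = 0 + 339 × 0.002 V = 0.678 V.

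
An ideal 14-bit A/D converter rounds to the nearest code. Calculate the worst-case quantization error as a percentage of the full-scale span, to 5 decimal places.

Rounding → worst-case error = ½ LSB = V_FS/2^15, so 100/32768 = 0.00305176 % of full scale.

0.00305 %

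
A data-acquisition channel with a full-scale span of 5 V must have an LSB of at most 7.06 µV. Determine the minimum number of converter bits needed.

Number of steps required ≥ 5 V / 7.06 µV = 708215.30.
Need 2^N ≥ 708215.30; 2^19 = 524288, 2^20 = 1048576.
Minimum N = 20.

20 bits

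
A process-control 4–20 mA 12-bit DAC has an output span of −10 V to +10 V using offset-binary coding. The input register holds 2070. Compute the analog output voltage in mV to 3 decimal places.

LSB = 20 V / 2^12 = 4.883 mV.
V_out = (−10) + 2070 × 0.00488281 V = 0.107422 V.
= 107.422 mV.

107.422 mV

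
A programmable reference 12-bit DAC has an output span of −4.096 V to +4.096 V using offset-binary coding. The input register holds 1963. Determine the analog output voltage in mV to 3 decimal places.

-170.000 mV

LSB = 8.192 V / 2^12 = 2.000 mV.
V_out = (−4.096) + 1963 × 0.002 V = -0.17 V.
= -170.000 mV.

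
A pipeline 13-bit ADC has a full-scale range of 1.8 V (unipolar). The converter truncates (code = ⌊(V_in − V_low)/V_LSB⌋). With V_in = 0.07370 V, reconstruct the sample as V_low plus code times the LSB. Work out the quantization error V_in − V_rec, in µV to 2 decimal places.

91.60 µV

LSB = 1.8/2^13 = 219.73 µV.
(V_in − V_low)/LSB = (0.07370 − 0)/0.000219727 = 335.4169 → code 335 (floor).
Code 335 maps back to 0 + 335×0.000219727 V = 0.073608398 V.
Difference: 9.16016e-05 V → 91.60 µV.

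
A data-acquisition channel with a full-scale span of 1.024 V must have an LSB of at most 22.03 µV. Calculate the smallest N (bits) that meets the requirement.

16 bits

Number of steps required ≥ 1.024 V / 22.03 µV = 46482.07.
Need 2^N ≥ 46482.07; 2^15 = 32768, 2^16 = 65536.
Minimum N = 16.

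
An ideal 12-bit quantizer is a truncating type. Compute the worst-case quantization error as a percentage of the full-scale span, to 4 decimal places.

0.0244 %

Truncating → worst-case error = 1 LSB = V_FS/2^12, so 100/4096 = 0.0244141 % of full scale.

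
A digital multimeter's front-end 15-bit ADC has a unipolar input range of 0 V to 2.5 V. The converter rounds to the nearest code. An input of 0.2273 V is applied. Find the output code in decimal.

code 2979

Full-scale span = 2.5 V; LSB = 2.5/2^15 = 76.29 µV.
Input sits at 2979.267 steps above V_low.
So the output code is 2979.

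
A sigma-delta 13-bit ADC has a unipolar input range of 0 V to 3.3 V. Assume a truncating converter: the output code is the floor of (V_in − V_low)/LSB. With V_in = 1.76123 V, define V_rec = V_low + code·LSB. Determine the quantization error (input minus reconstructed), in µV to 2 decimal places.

48.36 µV

LSB = 3.3/2^13 = 402.83 µV.
(1.76123 − 0)/0.000402832 = 4372.1200; ⌊·⌋ gives code 4372.
Reconstructed: 1.7611816 V.
Error = 1.76123 − 1.7611816 = 4.83594e-05 V = 48.36 µV.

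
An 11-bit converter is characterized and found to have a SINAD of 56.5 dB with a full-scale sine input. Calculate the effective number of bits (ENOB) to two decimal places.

ENOB = (SINAD − 1.76) / 6.02 = (56.5 − 1.76)/6.02 = 9.093.

9.09 bits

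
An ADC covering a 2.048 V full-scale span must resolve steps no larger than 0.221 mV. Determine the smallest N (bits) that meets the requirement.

Number of steps required ≥ 2.048 V / 0.221 mV = 9266.97.
Need 2^N ≥ 9266.97; 2^13 = 8192, 2^14 = 16384.
Minimum N = 14.

14 bits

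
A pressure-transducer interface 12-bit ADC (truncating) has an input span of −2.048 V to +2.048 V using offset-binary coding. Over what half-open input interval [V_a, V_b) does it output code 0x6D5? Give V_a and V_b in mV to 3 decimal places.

[-299.000 mV, -298.000 mV)

LSB = 4.096/2^12 = 1.000 mV.
Code 0x6D5 = 1749 decimal.
V_a = V_low + 1749·LSB = -0.299 V; V_b = V_low + 1750·LSB = -0.298 V.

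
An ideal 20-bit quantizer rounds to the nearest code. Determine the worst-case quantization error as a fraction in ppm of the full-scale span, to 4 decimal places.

0.4768 ppm

Rounding → worst-case error = ½ LSB = V_FS/2^21, so 1e+06/2097152 = 0.476837 ppm of full scale.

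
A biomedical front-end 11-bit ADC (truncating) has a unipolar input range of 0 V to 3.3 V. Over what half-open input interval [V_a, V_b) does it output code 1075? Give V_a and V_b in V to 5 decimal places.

[1.73218 V, 1.73379 V)

LSB = 3.3/2^11 = 1.611 mV.
V_a = V_low + 1075·LSB = 1.73218 V; V_b = V_low + 1076·LSB = 1.73379 V.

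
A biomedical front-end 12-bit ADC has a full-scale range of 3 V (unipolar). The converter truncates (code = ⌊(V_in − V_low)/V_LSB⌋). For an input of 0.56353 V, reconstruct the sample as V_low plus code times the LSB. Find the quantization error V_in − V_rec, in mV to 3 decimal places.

0.298 mV

One LSB is 3 V / 4096 = 0.732 mV.
(V_in − V_low)/LSB = (0.56353 − 0)/0.000732422 = 769.4063 → code 769 (floor).
V_rec = 0 + 769·0.000732422 = 0.56323242 V.
Difference: 0.000297578 V → 0.298 mV.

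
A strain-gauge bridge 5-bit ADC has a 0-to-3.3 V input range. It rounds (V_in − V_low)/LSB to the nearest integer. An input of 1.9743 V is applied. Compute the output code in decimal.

With 32 levels over 3.3 V, one step is 103.125 mV.
Input sits at 19.145 steps above V_low.
round(19.145) = 19.

code 19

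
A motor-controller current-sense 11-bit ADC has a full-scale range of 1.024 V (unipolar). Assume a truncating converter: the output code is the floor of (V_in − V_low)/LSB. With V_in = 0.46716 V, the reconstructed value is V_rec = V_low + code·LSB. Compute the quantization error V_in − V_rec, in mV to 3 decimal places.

0.160 mV

LSB = 1.024/2^11 = 0.500 mV.
(0.46716 − 0)/0.0005 = 934.3200; ⌊·⌋ gives code 934.
Reconstructed: 0.467 V.
Difference: 0.00016 V → 0.160 mV.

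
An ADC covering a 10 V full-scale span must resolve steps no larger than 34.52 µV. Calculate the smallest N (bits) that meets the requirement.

Number of steps required ≥ 10 V / 34.52 µV = 289687.14.
Need 2^N ≥ 289687.14; 2^18 = 262144, 2^19 = 524288.
Minimum N = 19.

19 bits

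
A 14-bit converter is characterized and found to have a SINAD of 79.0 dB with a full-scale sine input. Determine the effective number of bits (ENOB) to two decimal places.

12.83 bits

ENOB = (SINAD − 1.76) / 6.02 = (79.0 − 1.76)/6.02 = 12.831.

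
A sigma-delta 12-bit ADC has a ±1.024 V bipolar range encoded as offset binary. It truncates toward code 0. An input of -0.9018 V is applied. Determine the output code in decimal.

LSB = 2.048 V / 4096 = 0.500 mV.
Input sits at 244.400 steps above V_low.
Floor → code 244.

code 244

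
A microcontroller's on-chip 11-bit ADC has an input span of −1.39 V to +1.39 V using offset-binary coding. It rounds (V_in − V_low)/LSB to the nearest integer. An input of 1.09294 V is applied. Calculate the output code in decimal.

code 1829

Full-scale span = 2.78 V; LSB = 2.78/2^11 = 1.357 mV.
Input sits at 1829.159 steps above V_low.
Round → code 1829.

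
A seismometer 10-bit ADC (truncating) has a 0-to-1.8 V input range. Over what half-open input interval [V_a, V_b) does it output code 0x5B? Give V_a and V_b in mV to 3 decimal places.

[159.961 mV, 161.719 mV)

LSB = 1.8/2^10 = 1.758 mV.
Code 0x5B = 91 decimal.
V_a = V_low + 91·LSB = 0.159961 V; V_b = V_low + 92·LSB = 0.161719 V.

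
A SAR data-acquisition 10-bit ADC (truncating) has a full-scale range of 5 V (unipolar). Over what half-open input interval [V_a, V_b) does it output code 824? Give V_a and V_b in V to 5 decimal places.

LSB = 5/2^10 = 4.883 mV.
V_a = V_low + 824·LSB = 4.02344 V; V_b = V_low + 825·LSB = 4.02832 V.

[4.02344 V, 4.02832 V)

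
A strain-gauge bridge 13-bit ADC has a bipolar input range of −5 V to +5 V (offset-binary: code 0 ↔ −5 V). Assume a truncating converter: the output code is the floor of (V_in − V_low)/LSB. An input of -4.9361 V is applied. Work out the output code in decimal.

LSB = 10 V / 8192 = 1.221 mV.
(-4.9361 − (−5)) / 0.0012207 = 52.347 LSBs.
Floor → code 52.

code 52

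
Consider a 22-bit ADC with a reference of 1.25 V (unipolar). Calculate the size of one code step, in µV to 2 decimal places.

Full-scale span = 1.25 V.
LSB = 1.25 / 2^22 = 1.25 / 4194304 = 2.98023e-07 V = 0.30 µV.

0.30 µV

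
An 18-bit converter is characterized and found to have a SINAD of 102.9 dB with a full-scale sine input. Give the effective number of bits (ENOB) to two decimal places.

ENOB = (SINAD − 1.76) / 6.02 = (102.9 − 1.76)/6.02 = 16.801.

16.80 bits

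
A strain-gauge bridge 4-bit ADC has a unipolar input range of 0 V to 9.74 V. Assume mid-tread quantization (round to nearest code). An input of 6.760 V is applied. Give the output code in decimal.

code 11

Full-scale span = 9.74 V; LSB = 9.74/2^4 = 0.6088 V.
(V_in − V_low)/LSB = (6.760 − 0) / 0.60875 = 11.105.
So the output code is 11.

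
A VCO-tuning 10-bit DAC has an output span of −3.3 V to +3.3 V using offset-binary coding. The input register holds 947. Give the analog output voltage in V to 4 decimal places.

LSB = 6.6 V / 2^10 = 6.445 mV.
V_out = (−3.3) + 947 × 0.00644531 V = 2.80371 V.

2.8037 V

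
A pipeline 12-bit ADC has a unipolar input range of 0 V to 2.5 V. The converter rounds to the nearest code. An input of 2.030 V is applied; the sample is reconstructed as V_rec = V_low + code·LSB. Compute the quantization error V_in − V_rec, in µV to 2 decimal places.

LSB = 2.5/2^12 = 0.610 mV.
Scaled input = 3325.9520 LSBs, so code = 3326.
Code 3326 maps back to 0 + 3326×0.000610352 V = 2.0300293 V.
Error = 2.030 − 2.0300293 = -2.92969e-05 V = -29.30 µV.

-29.30 µV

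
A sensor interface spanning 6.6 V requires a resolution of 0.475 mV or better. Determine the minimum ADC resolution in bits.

14 bits

Number of steps required ≥ 6.6 V / 0.475 mV = 13894.74.
Need 2^N ≥ 13894.74; 2^13 = 8192, 2^14 = 16384.
Minimum N = 14.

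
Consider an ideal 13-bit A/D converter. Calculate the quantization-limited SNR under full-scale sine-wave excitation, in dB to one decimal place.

80.0 dB

SNR ≈ 6.02·N + 1.76 dB = 6.02·13 + 1.76 = 80.02 dB.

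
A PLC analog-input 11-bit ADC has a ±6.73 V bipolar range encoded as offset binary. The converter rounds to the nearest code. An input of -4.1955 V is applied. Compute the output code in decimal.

code 386

Full-scale span = 13.46 V; LSB = 13.46/2^11 = 6.572 mV.
Input sits at 385.636 steps above V_low.
round(385.636) = 386.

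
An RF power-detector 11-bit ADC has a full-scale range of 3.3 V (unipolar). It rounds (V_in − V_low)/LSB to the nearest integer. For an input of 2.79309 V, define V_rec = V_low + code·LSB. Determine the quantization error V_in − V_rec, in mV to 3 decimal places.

Step size: 3.3 V ÷ 2^11 = 1.611 mV.
Scaled input = 1733.4086 LSBs, so code = 1733.
Reconstructed: 2.7924316 V.
V_in − V_rec = 0.000658359 V = 0.658 mV.

0.658 mV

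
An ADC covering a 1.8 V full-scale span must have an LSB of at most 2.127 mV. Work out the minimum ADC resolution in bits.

Number of steps required ≥ 1.8 V / 2.127 mV = 846.26.
Need 2^N ≥ 846.26; 2^9 = 512, 2^10 = 1024.
Minimum N = 10.

10 bits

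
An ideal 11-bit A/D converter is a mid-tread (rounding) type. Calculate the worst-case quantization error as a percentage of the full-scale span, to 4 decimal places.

Rounding → worst-case error = ½ LSB = V_FS/2^12, so 100/4096 = 0.0244141 % of full scale.

0.0244 %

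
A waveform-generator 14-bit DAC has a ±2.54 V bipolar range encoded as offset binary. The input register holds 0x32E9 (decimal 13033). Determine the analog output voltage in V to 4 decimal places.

1.5010 V

LSB = 5.08 V / 2^14 = 310.06 µV.
Code 0x32E9 = 13033 decimal.
V_out = (−2.54) + 13033 × 0.000310059 V = 1.50099 V.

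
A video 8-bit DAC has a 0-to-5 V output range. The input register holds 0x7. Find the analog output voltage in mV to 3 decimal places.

136.719 mV

LSB = 5 V / 2^8 = 19.531 mV.
Code 0x7 = 7 decimal.
V_out = 0 + 7 × 0.0195312 V = 0.136719 V.
= 136.719 mV.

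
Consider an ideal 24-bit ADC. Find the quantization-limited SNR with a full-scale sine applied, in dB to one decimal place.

146.2 dB

SNR ≈ 6.02·N + 1.76 dB = 6.02·24 + 1.76 = 146.24 dB.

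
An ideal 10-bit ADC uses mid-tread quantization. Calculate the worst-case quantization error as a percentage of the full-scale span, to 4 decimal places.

Rounding → worst-case error = ½ LSB = V_FS/2^11, so 100/2048 = 0.0488281 % of full scale.

0.0488 %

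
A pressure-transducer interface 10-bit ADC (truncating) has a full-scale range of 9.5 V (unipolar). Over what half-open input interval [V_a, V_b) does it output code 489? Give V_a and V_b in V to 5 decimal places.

LSB = 9.5/2^10 = 9.277 mV.
V_a = V_low + 489·LSB = 4.53662 V; V_b = V_low + 490·LSB = 4.5459 V.

[4.53662 V, 4.54590 V)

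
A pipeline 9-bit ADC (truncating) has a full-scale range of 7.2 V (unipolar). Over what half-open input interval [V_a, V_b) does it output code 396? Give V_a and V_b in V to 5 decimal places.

[5.56875 V, 5.58281 V)

LSB = 7.2/2^9 = 14.062 mV.
V_a = V_low + 396·LSB = 5.56875 V; V_b = V_low + 397·LSB = 5.58281 V.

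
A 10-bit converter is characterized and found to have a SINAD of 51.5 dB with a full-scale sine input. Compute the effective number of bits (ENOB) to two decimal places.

8.26 bits

ENOB = (SINAD − 1.76) / 6.02 = (51.5 − 1.76)/6.02 = 8.262.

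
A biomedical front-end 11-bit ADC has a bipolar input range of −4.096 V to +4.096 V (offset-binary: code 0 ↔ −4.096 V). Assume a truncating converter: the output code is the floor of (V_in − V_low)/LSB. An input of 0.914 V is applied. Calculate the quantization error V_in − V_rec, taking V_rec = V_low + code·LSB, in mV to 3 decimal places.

One LSB is 8.192 V / 2048 = 4.000 mV.
(V_in − V_low)/LSB = (0.914 − (−4.096))/0.004 = 1252.5000 → code 1252 (floor).
V_rec = (−4.096) + 1252·0.004 = 0.912 V.
Difference: 0.002 V → 2.000 mV.

2.000 mV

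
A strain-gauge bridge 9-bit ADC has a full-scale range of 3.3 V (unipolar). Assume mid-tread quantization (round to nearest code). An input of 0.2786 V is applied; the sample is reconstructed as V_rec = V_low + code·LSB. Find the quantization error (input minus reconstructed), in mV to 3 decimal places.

LSB = 3.3/2^9 = 6.445 mV.
(V_in − V_low)/LSB = (0.2786 − 0)/0.00644531 = 43.2252 → code 43 (round).
Code 43 maps back to 0 + 43×0.00644531 V = 0.27714844 V.
V_in − V_rec = 0.00145156 V = 1.452 mV.

1.452 mV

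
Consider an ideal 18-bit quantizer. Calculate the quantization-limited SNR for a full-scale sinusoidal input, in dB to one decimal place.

SNR ≈ 6.02·N + 1.76 dB = 6.02·18 + 1.76 = 110.12 dB.

110.1 dB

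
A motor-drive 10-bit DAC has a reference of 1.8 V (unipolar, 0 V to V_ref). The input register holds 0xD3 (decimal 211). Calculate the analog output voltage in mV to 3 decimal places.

LSB = 1.8 V / 2^10 = 1.758 mV.
Code 0xD3 = 211 decimal.
V_out = 0 + 211 × 0.00175781 V = 0.370898 V.
= 370.898 mV.

370.898 mV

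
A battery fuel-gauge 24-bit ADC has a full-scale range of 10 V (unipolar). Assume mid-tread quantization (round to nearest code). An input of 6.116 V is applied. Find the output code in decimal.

LSB = 10 V / 16777216 = 0.60 µV.
Input sits at 10260945.306 steps above V_low.
round(10260945.306) = 10260945.

code 10260945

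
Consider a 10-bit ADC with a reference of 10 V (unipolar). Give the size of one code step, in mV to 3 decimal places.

Full-scale span = 10 V.
LSB = 10 / 2^10 = 10 / 1024 = 0.00976562 V = 9.766 mV.

9.766 mV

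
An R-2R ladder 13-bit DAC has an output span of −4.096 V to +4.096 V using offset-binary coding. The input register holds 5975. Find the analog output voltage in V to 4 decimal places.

LSB = 8.192 V / 2^13 = 1.000 mV.
V_out = (−4.096) + 5975 × 0.001 V = 1.879 V.

1.8790 V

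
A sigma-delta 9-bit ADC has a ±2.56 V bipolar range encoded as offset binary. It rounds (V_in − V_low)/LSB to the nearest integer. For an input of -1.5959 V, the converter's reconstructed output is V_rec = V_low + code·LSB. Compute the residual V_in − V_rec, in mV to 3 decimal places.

4.100 mV

Step size: 5.12 V ÷ 2^9 = 10.000 mV.
Scaled input = 96.4100 LSBs, so code = 96.
Code 96 maps back to (−2.56) + 96×0.01 V = -1.6 V.
V_in − V_rec = 0.0041 V = 4.100 mV.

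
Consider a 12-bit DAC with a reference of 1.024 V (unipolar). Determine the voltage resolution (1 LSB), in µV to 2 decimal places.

250.00 µV

Full-scale span = 1.024 V.
LSB = 1.024 / 2^12 = 1.024 / 4096 = 0.00025 V = 250.00 µV.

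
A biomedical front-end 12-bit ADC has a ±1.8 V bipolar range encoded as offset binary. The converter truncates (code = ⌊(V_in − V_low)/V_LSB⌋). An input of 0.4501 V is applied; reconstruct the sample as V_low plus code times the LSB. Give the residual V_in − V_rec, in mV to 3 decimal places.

One LSB is 3.6 V / 4096 = 0.879 mV.
Scaled input = 2560.1138 LSBs, so code = 2560.
Reconstructed: 0.45 V.
Difference: 0.0001 V → 0.100 mV.

0.100 mV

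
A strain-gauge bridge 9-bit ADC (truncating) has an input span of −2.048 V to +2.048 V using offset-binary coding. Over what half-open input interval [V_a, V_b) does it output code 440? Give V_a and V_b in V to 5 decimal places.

LSB = 4.096/2^9 = 8.000 mV.
V_a = V_low + 440·LSB = 1.472 V; V_b = V_low + 441·LSB = 1.48 V.

[1.47200 V, 1.48000 V)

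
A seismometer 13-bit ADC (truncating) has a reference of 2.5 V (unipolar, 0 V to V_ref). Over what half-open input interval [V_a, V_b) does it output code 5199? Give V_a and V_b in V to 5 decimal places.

[1.58661 V, 1.58691 V)

LSB = 2.5/2^13 = 305.18 µV.
V_a = V_low + 5199·LSB = 1.58661 V; V_b = V_low + 5200·LSB = 1.58691 V.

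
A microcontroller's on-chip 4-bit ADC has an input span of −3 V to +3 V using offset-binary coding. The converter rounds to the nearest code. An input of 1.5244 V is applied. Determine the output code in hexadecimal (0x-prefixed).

Full-scale span = 6 V; LSB = 6/2^4 = 375.000 mV.
(1.5244 − (−3)) / 0.375 = 12.065 LSBs.
So the output code is 12.
In hexadecimal (0x-prefixed): 0xC.

code 0xC (decimal 12)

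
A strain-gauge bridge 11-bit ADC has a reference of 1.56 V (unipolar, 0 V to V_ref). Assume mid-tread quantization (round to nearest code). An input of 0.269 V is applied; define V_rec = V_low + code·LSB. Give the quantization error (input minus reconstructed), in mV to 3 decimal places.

0.113 mV

One LSB is 1.56 V / 2048 = 0.762 mV.
(V_in − V_low)/LSB = (0.269 − 0)/0.000761719 = 353.1487 → code 353 (round).
Reconstructed: 0.26888672 V.
Error = 0.269 − 0.26888672 = 0.000113281 V = 0.113 mV.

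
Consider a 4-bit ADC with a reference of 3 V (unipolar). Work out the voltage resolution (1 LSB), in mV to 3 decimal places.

187.500 mV

Full-scale span = 3 V.
LSB = 3 / 2^4 = 3 / 16 = 0.1875 V = 187.500 mV.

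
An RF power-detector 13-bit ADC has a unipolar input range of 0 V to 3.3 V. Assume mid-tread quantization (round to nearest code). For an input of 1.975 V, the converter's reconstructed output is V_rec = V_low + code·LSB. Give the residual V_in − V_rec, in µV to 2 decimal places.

LSB = 3.3/2^13 = 402.83 µV.
Scaled input = 4902.7879 LSBs, so code = 4903.
Code 4903 maps back to 0 + 4903×0.000402832 V = 1.9750854 V.
V_in − V_rec = -8.54492e-05 V = -85.45 µV.

-85.45 µV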